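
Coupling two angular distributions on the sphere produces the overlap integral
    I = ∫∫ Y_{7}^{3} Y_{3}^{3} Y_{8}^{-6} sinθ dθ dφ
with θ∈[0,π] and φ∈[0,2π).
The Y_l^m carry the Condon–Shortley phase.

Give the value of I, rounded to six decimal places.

m-sum 0 ✓  L=18 even ✓  4≤8≤10 ✓
Π(2lᵢ+1) = 15×7×17 = 1785
triangle coeff Δ(7,3,8) = 1/5290740
Σ_t [0,2]: t=0:+1/7257600 t=1:−1/2073600 t=2:+1/7257600 = -1/4838400
(3j)²=252/20995 [(7 3 8; 0 0 0)], sign=-1
Σ_t [2,2]: t=2:+1/348364800 = 1/348364800
(3j)²=11/646 [(7 3 8; 3 3 -6)], sign=+1
⇒ 4πI² = 29106/79781
I = (-1)√(29106/79781/(4π)) = -0.17038705

-0.170387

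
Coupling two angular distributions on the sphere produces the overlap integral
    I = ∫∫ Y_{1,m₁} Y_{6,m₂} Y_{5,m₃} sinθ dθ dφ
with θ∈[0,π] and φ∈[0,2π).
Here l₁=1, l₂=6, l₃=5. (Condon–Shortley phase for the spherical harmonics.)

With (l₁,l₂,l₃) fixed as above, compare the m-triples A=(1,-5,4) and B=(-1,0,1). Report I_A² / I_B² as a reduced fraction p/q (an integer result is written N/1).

l's match ⇒ only the (l;m) 3-j factors differ between A and B.
A: triangle coeff Δ(1,6,5) = 1/858; Σ_t [0,0]: t=0:+1/725760 = 1/725760; (3j)²=5/78 [(1 6 5; 1 -5 4)], sign=-1
B: triangle coeff Δ(1,6,5) = 1/858; Σ_t [2,2]: t=2:+1/34560 = 1/34560; (3j)²=5/286 [(1 6 5; -1 0 1)], sign=+1
I_A²/I_B² = (5/78)/(5/286) = 11/3

11/3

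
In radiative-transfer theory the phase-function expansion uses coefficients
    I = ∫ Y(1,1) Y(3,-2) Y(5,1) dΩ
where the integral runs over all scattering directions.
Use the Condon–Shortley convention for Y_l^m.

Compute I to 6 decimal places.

0.000000

l₃=5 ∉ [2,4] — triangle fails ⇒ I = 0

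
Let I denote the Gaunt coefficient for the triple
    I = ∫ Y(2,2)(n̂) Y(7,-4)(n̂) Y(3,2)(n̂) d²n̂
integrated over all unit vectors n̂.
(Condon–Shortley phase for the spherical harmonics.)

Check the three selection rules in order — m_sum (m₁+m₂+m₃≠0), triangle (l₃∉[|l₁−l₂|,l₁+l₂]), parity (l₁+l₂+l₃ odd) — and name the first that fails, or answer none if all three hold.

m₁+m₂+m₃ = 2 − 4 + 2 = 0  ✓
triangle: |2−7|=5 ≤ l₃=3 ≤ 2+7=9  ✗
parity: l₁+l₂+l₃ = 12 is even

triangle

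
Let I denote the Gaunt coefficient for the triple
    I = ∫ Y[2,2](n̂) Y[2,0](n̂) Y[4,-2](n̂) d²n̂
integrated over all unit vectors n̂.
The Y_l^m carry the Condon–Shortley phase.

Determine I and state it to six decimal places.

0.156078

Rules hold: Σm=0, L=8 even, 0≤4≤4.
N = 5·5·9 = 225
Δ = 0!·4!·4!/9! = 1/630
Racah Σ t=0..0: t=0:+1/16 = 1/16
⇒ 3j(2 2 4; 0 0 0)² = 2/35, sgn +1
Racah Σ t=0..0: t=0:+1/96 = 1/96
⇒ 3j(2 2 4; 2 0 -2)² = 1/42, sgn +1
4πI² = N·(3j₀)²·(3jₘ)² = 15/49
I = +1·√(0.306122/4π) = 0.15607835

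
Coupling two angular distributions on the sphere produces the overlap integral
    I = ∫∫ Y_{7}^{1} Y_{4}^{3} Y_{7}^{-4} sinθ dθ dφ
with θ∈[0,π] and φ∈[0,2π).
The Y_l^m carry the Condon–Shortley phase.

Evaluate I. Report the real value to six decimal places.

-0.140104

m-sum 0 ✓  L=18 even ✓  3≤7≤11 ✓
Π(2lᵢ+1) = 15×9×15 = 2025
triangle coeff Δ(7,4,7) = 1/58198140
Σ_t [0,4]: t=0:+1/17418240 t=1:−1/622080 t=2:+1/230400 t=3:−1/622080 t=4:+1/17418240 = 1/806400
(3j)²=2268/230945 [(7 4 7; 0 0 0)], sign=-1
Σ_t [3,4]: t=3:−1/4354560 t=4:+1/11612160 = -1/6967296
(3j)²=625/50388 [(7 4 7; 1 3 -4)], sign=+1
⇒ 4πI² = 47840625/193947611
I = (-1)√(47840625/193947611/(4π)) = -0.14010424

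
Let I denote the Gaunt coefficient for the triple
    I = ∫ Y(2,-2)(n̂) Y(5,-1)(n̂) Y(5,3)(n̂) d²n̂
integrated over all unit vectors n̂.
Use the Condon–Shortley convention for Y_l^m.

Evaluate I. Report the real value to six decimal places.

0.171169

Checks pass: Σm=0; 12 even; l₃=5∈[3,7].
(2·2+1)(2·5+1)(2·5+1) = 605
Δ: 2! 2! 8! / 13! → 1/38610
sum: t=0:+1/2880 t=1:−1/576 t=2:+1/2880 = -1/960
3j²(2 5 5; 0 0 0) = Δ·Π!·Σ² = 10/429  (sign +1)
sum: t=2:+1/5760 = 1/5760
3j²(2 5 5; -2 -1 3) = Δ·Π!·Σ² = 56/2145  (sign +1)
combine: 4πI² = 605·10/429·56/2145 = 560/1521
take √, sign +1: I = 0.17116875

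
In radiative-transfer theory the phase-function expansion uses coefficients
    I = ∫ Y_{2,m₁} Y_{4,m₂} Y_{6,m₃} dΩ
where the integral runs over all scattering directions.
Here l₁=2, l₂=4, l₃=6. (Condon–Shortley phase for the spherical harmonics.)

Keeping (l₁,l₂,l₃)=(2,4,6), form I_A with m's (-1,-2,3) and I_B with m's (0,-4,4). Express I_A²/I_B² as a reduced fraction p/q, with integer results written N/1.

28/5

Shared (l₁,l₂,l₃)=(2,4,6): N and (l;000)² cancel in I_A²/I_B².
A: Δ = 0!·4!·8!/13! = 1/6435; Racah Σ t=0..0: t=0:+1/8640 = 1/8640; ⇒ 3j(2 4 6; -1 -2 3)² = 28/715, sgn -1
B: Δ = 0!·4!·8!/13! = 1/6435; Racah Σ t=0..0: t=0:+1/161280 = 1/161280; ⇒ 3j(2 4 6; 0 -4 4)² = 1/143, sgn +1
I_A²/I_B² = (28/715)/(1/143) = 28/5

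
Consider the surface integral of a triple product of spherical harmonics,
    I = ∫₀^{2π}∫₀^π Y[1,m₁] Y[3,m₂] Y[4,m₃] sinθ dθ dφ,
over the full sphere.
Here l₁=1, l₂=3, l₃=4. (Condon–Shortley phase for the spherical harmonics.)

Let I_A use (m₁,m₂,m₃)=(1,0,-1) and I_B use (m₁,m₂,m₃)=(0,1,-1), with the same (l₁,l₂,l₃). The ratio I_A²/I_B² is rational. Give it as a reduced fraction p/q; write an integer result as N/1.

2/3

Same 1,3,4: normalisation and zero-m 3j drop out of the ratio.
A: Δ: 0! 2! 6! / 9! → 1/252; sum: t=0:+1/72 = 1/72; 3j²(1 3 4; 1 0 -1) = Δ·Π!·Σ² = 5/126  (sign -1)
B: Δ: 0! 2! 6! / 9! → 1/252; sum: t=0:+1/48 = 1/48; 3j²(1 3 4; 0 1 -1) = Δ·Π!·Σ² = 5/84  (sign -1)
I_A²/I_B² = (5/126)/(5/84) = 2/3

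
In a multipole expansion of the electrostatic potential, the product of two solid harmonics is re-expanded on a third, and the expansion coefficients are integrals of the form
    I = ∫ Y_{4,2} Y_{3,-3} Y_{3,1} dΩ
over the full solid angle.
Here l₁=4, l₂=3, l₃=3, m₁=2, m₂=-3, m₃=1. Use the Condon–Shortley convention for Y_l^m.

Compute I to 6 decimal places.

-0.188451

m-sum 0 ✓  L=10 even ✓  1≤3≤7 ✓
Π(2lᵢ+1) = 9×7×7 = 441
triangle coeff Δ(4,3,3) = 1/34650
Σ_t [1,3]: t=1:−1/72 t=2:+1/16 t=3:−1/72 = 5/144
(3j)²=2/77 [(4 3 3; 0 0 0)], sign=-1
Σ_t [0,0]: t=0:+1/192 = 1/192
(3j)²=3/77 [(4 3 3; 2 -3 1)], sign=+1
⇒ 4πI² = 54/121
I = (-1)√(54/121/(4π)) = -0.18845135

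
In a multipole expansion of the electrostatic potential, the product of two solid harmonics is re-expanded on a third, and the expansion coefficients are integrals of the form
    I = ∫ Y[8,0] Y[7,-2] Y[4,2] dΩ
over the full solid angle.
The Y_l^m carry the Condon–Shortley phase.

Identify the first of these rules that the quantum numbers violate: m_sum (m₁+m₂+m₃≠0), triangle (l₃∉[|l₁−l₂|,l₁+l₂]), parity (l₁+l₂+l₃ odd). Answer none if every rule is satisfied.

parity

m₁+m₂+m₃ = 0 − 2 + 2 = 0  ✓
triangle: |8−7|=1 ≤ l₃=4 ≤ 8+7=15  ✓
parity: l₁+l₂+l₃ = 19 is odd  ✗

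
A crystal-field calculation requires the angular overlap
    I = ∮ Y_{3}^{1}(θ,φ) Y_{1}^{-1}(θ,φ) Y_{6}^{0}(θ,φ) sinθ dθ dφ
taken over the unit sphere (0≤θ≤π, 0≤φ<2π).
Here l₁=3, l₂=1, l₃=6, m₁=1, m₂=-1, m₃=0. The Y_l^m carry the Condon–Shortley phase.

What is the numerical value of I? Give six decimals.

0.000000

l₃=6 ∉ [2,4] — triangle fails ⇒ I = 0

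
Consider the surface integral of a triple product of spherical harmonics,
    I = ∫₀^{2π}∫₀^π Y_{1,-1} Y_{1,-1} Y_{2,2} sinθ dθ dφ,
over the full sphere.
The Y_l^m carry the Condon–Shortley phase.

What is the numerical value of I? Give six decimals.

0.309019

Rules hold: Σm=0, L=4 even, 0≤2≤2.
N = 3·3·5 = 45
Δ = 0!·2!·2!/5! = 1/30
Racah Σ t=0..0: t=0:+1/1 = 1/1
⇒ 3j(1 1 2; 0 0 0)² = 2/15, sgn +1
Racah Σ t=0..0: t=0:+1/4 = 1/4
⇒ 3j(1 1 2; -1 -1 2)² = 1/5, sgn +1
4πI² = N·(3j₀)²·(3jₘ)² = 6/5
I = +1·√(1.2/4π) = 0.30901936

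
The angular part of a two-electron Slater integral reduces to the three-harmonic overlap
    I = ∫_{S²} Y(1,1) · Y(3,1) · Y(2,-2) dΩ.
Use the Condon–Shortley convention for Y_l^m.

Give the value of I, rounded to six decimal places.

-0.082589

m-sum 0 ✓  L=6 even ✓  2≤2≤4 ✓
Π(2lᵢ+1) = 3×7×5 = 105
triangle coeff Δ(1,3,2) = 1/105
Σ_t [1,1]: t=1:−1/4 = -1/4
(3j)²=3/35 [(1 3 2; 0 0 0)], sign=-1
Σ_t [0,0]: t=0:+1/48 = 1/48
(3j)²=1/105 [(1 3 2; 1 1 -2)], sign=+1
⇒ 4πI² = 3/35
I = (-1)√(3/35/(4π)) = -0.08258890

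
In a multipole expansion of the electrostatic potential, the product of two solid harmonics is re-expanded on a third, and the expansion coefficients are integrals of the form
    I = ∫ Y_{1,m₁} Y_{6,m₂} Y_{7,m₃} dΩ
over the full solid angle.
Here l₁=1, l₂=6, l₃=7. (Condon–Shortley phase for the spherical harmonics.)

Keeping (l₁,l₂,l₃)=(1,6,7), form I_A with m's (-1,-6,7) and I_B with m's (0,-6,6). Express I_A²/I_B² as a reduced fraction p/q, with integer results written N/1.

Shared (l₁,l₂,l₃)=(1,6,7): N and (l;000)² cancel in I_A²/I_B².
A: Δ = 0!·2!·12!/15! = 1/1365; Racah Σ t=0..0: t=0:+1/958003200 = 1/958003200; ⇒ 3j(1 6 7; -1 -6 7)² = 1/15, sgn +1
B: Δ = 0!·2!·12!/15! = 1/1365; Racah Σ t=0..0: t=0:+1/479001600 = 1/479001600; ⇒ 3j(1 6 7; 0 -6 6)² = 1/105, sgn -1
I_A²/I_B² = (1/15)/(1/105) = 7/1

7/1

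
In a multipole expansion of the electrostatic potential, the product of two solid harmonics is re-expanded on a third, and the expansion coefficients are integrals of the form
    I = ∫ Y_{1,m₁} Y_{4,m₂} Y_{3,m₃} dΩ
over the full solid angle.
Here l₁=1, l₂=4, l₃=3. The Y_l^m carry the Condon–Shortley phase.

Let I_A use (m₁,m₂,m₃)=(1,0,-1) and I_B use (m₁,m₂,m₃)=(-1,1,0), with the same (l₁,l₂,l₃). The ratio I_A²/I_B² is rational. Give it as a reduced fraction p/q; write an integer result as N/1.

Shared (l₁,l₂,l₃)=(1,4,3): N and (l;000)² cancel in I_A²/I_B².
A: Δ = 2!·0!·6!/9! = 1/252; Racah Σ t=0..0: t=0:+1/96 = 1/96; ⇒ 3j(1 4 3; 1 0 -1)² = 1/42, sgn +1
B: Δ = 2!·0!·6!/9! = 1/252; Racah Σ t=2..2: t=2:+1/72 = 1/72; ⇒ 3j(1 4 3; -1 1 0)² = 5/126, sgn -1
I_A²/I_B² = (1/42)/(5/126) = 3/5

3/5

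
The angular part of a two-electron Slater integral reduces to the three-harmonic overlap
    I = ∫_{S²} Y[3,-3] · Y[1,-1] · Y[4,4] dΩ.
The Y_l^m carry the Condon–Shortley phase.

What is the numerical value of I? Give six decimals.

m-sum 0 ✓  L=8 even ✓  2≤4≤4 ✓
Π(2lᵢ+1) = 7×3×9 = 189
triangle coeff Δ(3,1,4) = 1/252
Σ_t [0,0]: t=0:+1/36 = 1/36
(3j)²=4/63 [(3 1 4; 0 0 0)], sign=+1
Σ_t [0,0]: t=0:+1/1440 = 1/1440
(3j)²=1/9 [(3 1 4; -3 -1 4)], sign=+1
⇒ 4πI² = 4/3
I = (+1)√(4/3/(4π)) = 0.32573501

0.325735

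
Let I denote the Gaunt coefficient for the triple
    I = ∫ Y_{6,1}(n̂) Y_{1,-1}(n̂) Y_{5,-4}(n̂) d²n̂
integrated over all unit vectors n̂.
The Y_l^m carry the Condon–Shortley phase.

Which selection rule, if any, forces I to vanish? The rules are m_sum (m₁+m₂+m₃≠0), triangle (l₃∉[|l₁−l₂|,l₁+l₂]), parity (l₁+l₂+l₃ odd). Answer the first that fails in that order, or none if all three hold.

Σmᵢ = -4  ✗
l₃∈[|l₁−l₂|,l₁+l₂]=[5,7], have l₃=5
Σlᵢ = 12 ⇒ even

m_sum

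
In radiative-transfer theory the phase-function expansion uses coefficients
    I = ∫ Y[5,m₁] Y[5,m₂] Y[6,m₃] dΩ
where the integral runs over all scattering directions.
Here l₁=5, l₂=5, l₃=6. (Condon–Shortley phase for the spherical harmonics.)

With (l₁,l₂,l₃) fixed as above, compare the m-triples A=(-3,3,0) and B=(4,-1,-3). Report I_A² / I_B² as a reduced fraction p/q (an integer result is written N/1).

Shared (l₁,l₂,l₃)=(5,5,6): N and (l;000)² cancel in I_A²/I_B².
A: Δ = 4!·6!·6!/17! = 1/28588560; Racah Σ t=2..4: t=2:+1/2073600 t=3:−1/86400 t=4:+1/55296 = 29/4147200; ⇒ 3j(5 5 6; -3 3 0)² = 841/145860, sgn +1
B: Δ = 4!·6!·6!/17! = 1/28588560; Racah Σ t=0..1: t=0:+1/138240 t=1:−1/155520 = 1/1244160; ⇒ 3j(5 5 6; 4 -1 -3)² = 3/9724, sgn -1
I_A²/I_B² = (841/145860)/(3/9724) = 841/45

841/45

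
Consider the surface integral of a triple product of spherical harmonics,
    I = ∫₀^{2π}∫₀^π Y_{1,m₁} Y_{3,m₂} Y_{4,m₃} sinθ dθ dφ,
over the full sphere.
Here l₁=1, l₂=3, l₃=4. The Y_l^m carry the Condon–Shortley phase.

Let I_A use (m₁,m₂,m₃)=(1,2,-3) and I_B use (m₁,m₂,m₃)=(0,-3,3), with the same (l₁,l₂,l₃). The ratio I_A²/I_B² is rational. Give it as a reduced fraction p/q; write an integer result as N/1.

3/1

l's match ⇒ only the (l;m) 3-j factors differ between A and B.
A: triangle coeff Δ(1,3,4) = 1/252; Σ_t [0,0]: t=0:+1/240 = 1/240; (3j)²=1/12 [(1 3 4; 1 2 -3)], sign=-1
B: triangle coeff Δ(1,3,4) = 1/252; Σ_t [0,0]: t=0:+1/720 = 1/720; (3j)²=1/36 [(1 3 4; 0 -3 3)], sign=-1
I_A²/I_B² = (1/12)/(1/36) = 3/1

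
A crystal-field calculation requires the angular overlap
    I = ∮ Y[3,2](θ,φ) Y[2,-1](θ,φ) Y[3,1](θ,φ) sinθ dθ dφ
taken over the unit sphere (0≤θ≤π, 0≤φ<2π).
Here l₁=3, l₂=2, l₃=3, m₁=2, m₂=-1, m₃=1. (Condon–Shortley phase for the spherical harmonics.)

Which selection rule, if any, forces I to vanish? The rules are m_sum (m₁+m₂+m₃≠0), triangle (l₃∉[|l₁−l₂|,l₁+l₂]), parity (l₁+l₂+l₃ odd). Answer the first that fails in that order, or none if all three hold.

m_sum

m₁+m₂+m₃ = 2 − 1 + 1 = 2  ✗
triangle: |3−2|=1 ≤ l₃=3 ≤ 3+2=5
parity: l₁+l₂+l₃ = 8 is even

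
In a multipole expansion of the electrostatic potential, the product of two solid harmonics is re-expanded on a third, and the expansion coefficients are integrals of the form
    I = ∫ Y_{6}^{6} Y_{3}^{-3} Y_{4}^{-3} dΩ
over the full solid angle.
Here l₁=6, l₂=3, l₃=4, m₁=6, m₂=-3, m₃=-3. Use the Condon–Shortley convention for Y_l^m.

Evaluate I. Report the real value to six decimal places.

l₁+l₂+l₃=13 is odd: 3j(l;000)=0 ⇒ I=0

0.000000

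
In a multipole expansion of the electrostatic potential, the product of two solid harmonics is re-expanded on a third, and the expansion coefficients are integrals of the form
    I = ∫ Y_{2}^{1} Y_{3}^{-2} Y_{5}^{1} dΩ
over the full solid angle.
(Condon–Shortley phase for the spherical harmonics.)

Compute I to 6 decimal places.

-0.117387

Checks pass: Σm=0; 10 even; l₃=5∈[1,5].
(2·2+1)(2·3+1)(2·5+1) = 385
Δ: 0! 4! 6! / 11! → 1/2310
sum: t=0:+1/144 = 1/144
3j²(2 3 5; 0 0 0) = Δ·Π!·Σ² = 10/231  (sign -1)
sum: t=0:+1/720 = 1/720
3j²(2 3 5; 1 -2 1) = Δ·Π!·Σ² = 4/385  (sign +1)
combine: 4πI² = 385·10/231·4/385 = 40/231
take √, sign -1: I = -0.11738675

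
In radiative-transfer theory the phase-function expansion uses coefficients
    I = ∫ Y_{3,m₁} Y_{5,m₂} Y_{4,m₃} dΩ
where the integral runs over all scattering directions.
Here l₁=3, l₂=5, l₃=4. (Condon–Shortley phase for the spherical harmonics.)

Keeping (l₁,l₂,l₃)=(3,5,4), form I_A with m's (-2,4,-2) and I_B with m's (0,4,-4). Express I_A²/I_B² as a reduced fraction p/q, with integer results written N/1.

10/21

Same 3,5,4: normalisation and zero-m 3j drop out of the ratio.
A: Δ: 4! 2! 6! / 13! → 1/180180; sum: t=3:−1/8640 t=4:+1/2880 = 1/4320; 3j²(3 5 4; -2 4 -2) = Δ·Π!·Σ² = 8/429  (sign +1)
B: Δ: 4! 2! 6! / 13! → 1/180180; sum: t=3:−1/8640 = -1/8640; 3j²(3 5 4; 0 4 -4) = Δ·Π!·Σ² = 28/715  (sign -1)
I_A²/I_B² = (8/429)/(28/715) = 10/21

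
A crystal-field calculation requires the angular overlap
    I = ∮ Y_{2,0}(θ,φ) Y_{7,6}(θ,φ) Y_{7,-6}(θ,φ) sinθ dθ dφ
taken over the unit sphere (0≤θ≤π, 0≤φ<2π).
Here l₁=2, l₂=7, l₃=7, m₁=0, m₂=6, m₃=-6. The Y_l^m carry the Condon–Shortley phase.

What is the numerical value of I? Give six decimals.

-0.148420

Checks pass: Σm=0; 16 even; l₃=7∈[5,9].
(2·2+1)(2·7+1)(2·7+1) = 1125
Δ: 2! 2! 12! / 17! → 1/185640
sum: t=0:+1/2419200 t=1:−1/518400 t=2:+1/2419200 = -1/907200
3j²(2 7 7; 0 0 0) = Δ·Π!·Σ² = 56/3315  (sign +1)
sum: t=1:−1/479001600 t=2:+1/159667200 = 1/239500800
3j²(2 7 7; 0 6 -6) = Δ·Π!·Σ² = 26/1785  (sign -1)
combine: 4πI² = 1125·56/3315·26/1785 = 80/289
take √, sign -1: I = -0.14841956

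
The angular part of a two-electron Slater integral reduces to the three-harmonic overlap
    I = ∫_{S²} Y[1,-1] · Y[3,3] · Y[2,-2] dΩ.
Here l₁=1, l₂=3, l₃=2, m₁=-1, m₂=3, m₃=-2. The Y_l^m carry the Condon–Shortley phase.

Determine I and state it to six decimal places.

-0.319865

Rules hold: Σm=0, L=6 even, 2≤2≤4.
N = 3·7·5 = 105
Δ = 2!·0!·4!/7! = 1/105
Racah Σ t=1..1: t=1:−1/4 = -1/4
⇒ 3j(1 3 2; 0 0 0)² = 3/35, sgn -1
Racah Σ t=2..2: t=2:+1/48 = 1/48
⇒ 3j(1 3 2; -1 3 -2)² = 1/7, sgn +1
4πI² = N·(3j₀)²·(3jₘ)² = 9/7
I = -1·√(1.28571/4π) = -0.31986543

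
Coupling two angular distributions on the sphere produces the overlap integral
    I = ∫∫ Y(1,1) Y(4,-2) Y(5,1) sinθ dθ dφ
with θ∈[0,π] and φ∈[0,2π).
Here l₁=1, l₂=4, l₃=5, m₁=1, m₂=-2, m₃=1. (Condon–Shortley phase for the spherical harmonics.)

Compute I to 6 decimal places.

-0.120286

Rules hold: Σm=0, L=10 even, 3≤5≤5.
N = 3·9·11 = 297
Δ = 0!·2!·8!/11! = 1/495
Racah Σ t=0..0: t=0:+1/576 = 1/576
⇒ 3j(1 4 5; 0 0 0)² = 5/99, sgn -1
Racah Σ t=0..0: t=0:+1/2880 = 1/2880
⇒ 3j(1 4 5; 1 -2 1)² = 2/165, sgn +1
4πI² = N·(3j₀)²·(3jₘ)² = 2/11
I = -1·√(0.181818/4π) = -0.12028562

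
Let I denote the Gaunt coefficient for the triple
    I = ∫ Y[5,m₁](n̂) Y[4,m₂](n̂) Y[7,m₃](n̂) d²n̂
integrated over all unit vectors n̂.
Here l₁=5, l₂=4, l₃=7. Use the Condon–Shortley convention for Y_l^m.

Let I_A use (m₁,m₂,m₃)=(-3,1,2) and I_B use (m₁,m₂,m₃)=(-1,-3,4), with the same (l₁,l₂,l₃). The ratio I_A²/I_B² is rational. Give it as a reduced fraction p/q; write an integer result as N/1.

26569/6468

l's match ⇒ only the (l;m) 3-j factors differ between A and B.
A: triangle coeff Δ(5,4,7) = 1/6126120; Σ_t [0,2]: t=0:+1/9676800 t=1:−1/241920 t=2:+1/103680 = 163/29030400; (3j)²=26569/2042040 [(5 4 7; -3 1 2)], sign=-1
B: triangle coeff Δ(5,4,7) = 1/6126120; Σ_t [0,1]: t=0:+1/345600 t=1:−1/518400 = 1/1036800; (3j)²=7/2210 [(5 4 7; -1 -3 4)], sign=-1
I_A²/I_B² = (26569/2042040)/(7/2210) = 26569/6468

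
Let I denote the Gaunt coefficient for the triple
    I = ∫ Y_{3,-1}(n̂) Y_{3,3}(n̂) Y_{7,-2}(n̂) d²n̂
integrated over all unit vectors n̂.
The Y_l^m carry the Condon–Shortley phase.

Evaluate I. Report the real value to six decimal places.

0.000000

triangle: need 0≤l₃≤6, have 7; I=0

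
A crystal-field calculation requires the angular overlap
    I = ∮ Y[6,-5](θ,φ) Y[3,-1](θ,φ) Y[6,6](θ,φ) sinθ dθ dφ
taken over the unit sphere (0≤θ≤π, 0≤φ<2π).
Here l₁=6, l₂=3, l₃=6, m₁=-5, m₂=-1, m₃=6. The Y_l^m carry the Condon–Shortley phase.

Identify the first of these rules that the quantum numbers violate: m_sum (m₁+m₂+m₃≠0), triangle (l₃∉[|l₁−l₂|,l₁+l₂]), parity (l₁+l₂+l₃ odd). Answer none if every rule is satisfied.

m₁+m₂+m₃ = -5 − 1 + 6 = 0  ✓
triangle: |6−3|=3 ≤ l₃=6 ≤ 6+3=9  ✓
parity: l₁+l₂+l₃ = 15 is odd  ✗

parity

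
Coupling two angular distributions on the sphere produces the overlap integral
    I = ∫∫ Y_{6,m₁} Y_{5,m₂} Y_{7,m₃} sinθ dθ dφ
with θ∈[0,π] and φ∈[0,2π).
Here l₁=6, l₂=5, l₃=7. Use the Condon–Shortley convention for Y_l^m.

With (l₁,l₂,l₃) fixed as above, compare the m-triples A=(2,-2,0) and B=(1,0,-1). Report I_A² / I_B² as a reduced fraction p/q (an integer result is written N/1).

82369/43350

l's match ⇒ only the (l;m) 3-j factors differ between A and B.
A: triangle coeff Δ(6,5,7) = 1/174594420; Σ_t [0,3]: t=0:+1/497664 t=1:−1/207360 t=2:+1/691200 t=3:−1/21772800 = -41/29030400; (3j)²=11767/1385670 [(6 5 7; 2 -2 0)], sign=+1
B: triangle coeff Δ(6,5,7) = 1/174594420; Σ_t [0,4]: t=0:+1/2073600 t=1:−1/165888 t=2:+1/103680 t=3:−1/414720 t=4:+1/14515200 = 17/9676800; (3j)²=85/19019 [(6 5 7; 1 0 -1)], sign=+1
I_A²/I_B² = (11767/1385670)/(85/19019) = 82369/43350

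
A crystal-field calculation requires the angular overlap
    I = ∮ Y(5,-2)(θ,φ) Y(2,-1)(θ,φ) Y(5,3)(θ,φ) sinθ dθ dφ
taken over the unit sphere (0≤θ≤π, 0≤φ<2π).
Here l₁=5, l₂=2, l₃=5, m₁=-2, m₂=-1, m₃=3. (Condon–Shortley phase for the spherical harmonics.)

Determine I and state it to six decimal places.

-0.161739

Checks pass: Σm=0; 12 even; l₃=5∈[3,7].
(2·5+1)(2·2+1)(2·5+1) = 605
Δ: 2! 8! 2! / 13! → 1/38610
sum: t=0:+1/2880 t=1:−1/576 t=2:+1/2880 = -1/960
3j²(5 2 5; 0 0 0) = Δ·Π!·Σ² = 10/429  (sign +1)
sum: t=0:+1/10080 t=1:−1/2880 = -1/4032
3j²(5 2 5; -2 -1 3) = Δ·Π!·Σ² = 10/429  (sign -1)
combine: 4πI² = 605·10/429·10/429 = 500/1521
take √, sign -1: I = -0.16173926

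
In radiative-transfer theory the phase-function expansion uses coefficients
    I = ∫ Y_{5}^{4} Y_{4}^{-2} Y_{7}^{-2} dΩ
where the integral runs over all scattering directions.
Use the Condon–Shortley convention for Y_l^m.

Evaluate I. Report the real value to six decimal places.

-0.139414

Checks pass: Σm=0; 16 even; l₃=7∈[1,9].
(2·5+1)(2·4+1)(2·7+1) = 1485
Δ: 2! 8! 6! / 17! → 1/6126120
sum: t=0:+1/69120 t=1:−1/20736 t=2:+1/69120 = -1/51840
3j²(5 4 7; 0 0 0) = Δ·Π!·Σ² = 280/21879  (sign +1)
sum: t=0:+1/483840 t=1:−1/4838400 = 1/537600
3j²(5 4 7; 4 -2 -2) = Δ·Π!·Σ² = 2187/170170  (sign -1)
combine: 4πI² = 1485·280/21879·2187/170170 = 131220/537251
take √, sign -1: I = -0.13941403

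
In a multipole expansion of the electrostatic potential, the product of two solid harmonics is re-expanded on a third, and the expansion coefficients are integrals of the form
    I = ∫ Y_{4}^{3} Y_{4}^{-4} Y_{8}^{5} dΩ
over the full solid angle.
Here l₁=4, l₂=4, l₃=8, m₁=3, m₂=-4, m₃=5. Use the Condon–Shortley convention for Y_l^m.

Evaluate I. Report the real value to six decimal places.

0.000000

m-sum = 3 − 4 + 5 = 4 ≠ 0 ⇒ I = 0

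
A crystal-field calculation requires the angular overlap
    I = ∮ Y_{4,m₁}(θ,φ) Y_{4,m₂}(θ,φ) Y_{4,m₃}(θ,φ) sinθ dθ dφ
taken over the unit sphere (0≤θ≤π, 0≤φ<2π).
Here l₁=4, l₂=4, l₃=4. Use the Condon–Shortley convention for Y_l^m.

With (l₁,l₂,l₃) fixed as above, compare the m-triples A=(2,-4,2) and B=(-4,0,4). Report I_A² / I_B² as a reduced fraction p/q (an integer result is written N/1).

l's match ⇒ only the (l;m) 3-j factors differ between A and B.
A: triangle coeff Δ(4,4,4) = 1/450450; Σ_t [0,0]: t=0:+1/2304 = 1/2304; (3j)²=5/143 [(4 4 4; 2 -4 2)], sign=+1
B: triangle coeff Δ(4,4,4) = 1/450450; Σ_t [4,4]: t=4:+1/13824 = 1/13824; (3j)²=14/1287 [(4 4 4; -4 0 4)], sign=+1
I_A²/I_B² = (5/143)/(14/1287) = 45/14

45/14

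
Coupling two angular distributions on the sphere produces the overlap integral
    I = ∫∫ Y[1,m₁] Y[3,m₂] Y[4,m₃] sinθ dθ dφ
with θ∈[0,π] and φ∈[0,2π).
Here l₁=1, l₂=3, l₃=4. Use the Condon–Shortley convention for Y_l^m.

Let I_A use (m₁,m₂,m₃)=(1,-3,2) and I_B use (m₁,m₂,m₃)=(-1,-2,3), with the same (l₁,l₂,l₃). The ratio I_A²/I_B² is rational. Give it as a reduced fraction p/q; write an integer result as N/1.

1/21

l's match ⇒ only the (l;m) 3-j factors differ between A and B.
A: triangle coeff Δ(1,3,4) = 1/252; Σ_t [0,0]: t=0:+1/1440 = 1/1440; (3j)²=1/252 [(1 3 4; 1 -3 2)], sign=+1
B: triangle coeff Δ(1,3,4) = 1/252; Σ_t [0,0]: t=0:+1/240 = 1/240; (3j)²=1/12 [(1 3 4; -1 -2 3)], sign=-1
I_A²/I_B² = (1/252)/(1/12) = 1/21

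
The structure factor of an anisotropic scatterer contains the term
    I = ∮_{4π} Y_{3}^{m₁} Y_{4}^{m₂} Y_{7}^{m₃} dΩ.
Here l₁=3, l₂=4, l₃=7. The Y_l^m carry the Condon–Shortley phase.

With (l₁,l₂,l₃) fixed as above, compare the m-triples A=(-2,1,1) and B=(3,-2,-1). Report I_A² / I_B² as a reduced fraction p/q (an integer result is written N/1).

Shared (l₁,l₂,l₃)=(3,4,7): N and (l;000)² cancel in I_A²/I_B².
A: Δ = 0!·6!·8!/15! = 1/45045; Racah Σ t=0..0: t=0:+1/86400 = 1/86400; ⇒ 3j(3 4 7; -2 1 1)² = 16/2145, sgn +1
B: Δ = 0!·6!·8!/15! = 1/45045; Racah Σ t=0..0: t=0:+1/1036800 = 1/1036800; ⇒ 3j(3 4 7; 3 -2 -1)² = 4/6435, sgn +1
I_A²/I_B² = (16/2145)/(4/6435) = 12/1

12/1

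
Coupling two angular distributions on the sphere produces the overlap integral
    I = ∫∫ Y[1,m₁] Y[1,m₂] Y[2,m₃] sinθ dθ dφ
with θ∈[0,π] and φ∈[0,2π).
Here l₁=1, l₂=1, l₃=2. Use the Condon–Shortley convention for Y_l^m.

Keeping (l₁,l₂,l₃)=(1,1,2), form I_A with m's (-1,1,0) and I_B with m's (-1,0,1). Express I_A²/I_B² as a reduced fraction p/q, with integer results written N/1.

1/3

Same 1,1,2: normalisation and zero-m 3j drop out of the ratio.
A: Δ: 0! 2! 2! / 5! → 1/30; sum: t=0:+1/4 = 1/4; 3j²(1 1 2; -1 1 0) = Δ·Π!·Σ² = 1/30  (sign +1)
B: Δ: 0! 2! 2! / 5! → 1/30; sum: t=0:+1/2 = 1/2; 3j²(1 1 2; -1 0 1) = Δ·Π!·Σ² = 1/10  (sign -1)
I_A²/I_B² = (1/30)/(1/10) = 1/3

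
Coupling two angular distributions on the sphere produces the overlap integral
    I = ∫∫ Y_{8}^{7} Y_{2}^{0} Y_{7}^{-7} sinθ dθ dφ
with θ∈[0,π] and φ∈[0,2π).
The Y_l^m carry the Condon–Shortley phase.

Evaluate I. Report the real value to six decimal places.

0.000000

Σlᵢ=17 odd — θ-integrand is odd under cosθ→−cosθ; I=0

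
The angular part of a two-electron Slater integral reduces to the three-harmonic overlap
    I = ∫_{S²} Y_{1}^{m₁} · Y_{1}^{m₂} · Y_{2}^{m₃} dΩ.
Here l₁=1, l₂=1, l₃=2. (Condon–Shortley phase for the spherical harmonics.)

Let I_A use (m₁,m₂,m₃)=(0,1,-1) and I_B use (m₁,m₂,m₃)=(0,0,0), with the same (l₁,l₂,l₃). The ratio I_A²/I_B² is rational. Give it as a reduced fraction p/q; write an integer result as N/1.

3/4

Shared (l₁,l₂,l₃)=(1,1,2): N and (l;000)² cancel in I_A²/I_B².
A: Δ = 0!·2!·2!/5! = 1/30; Racah Σ t=0..0: t=0:+1/2 = 1/2; ⇒ 3j(1 1 2; 0 1 -1)² = 1/10, sgn -1
B: Δ = 0!·2!·2!/5! = 1/30; Racah Σ t=0..0: t=0:+1/1 = 1/1; ⇒ 3j(1 1 2; 0 0 0)² = 2/15, sgn +1
I_A²/I_B² = (1/10)/(2/15) = 3/4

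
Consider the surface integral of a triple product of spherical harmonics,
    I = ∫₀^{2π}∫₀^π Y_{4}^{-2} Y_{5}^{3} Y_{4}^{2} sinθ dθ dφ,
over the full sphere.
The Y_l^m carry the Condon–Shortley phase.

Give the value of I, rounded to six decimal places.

Σmᵢ = 3 ≠ 0, so the φ-integral vanishes; I = 0

0.000000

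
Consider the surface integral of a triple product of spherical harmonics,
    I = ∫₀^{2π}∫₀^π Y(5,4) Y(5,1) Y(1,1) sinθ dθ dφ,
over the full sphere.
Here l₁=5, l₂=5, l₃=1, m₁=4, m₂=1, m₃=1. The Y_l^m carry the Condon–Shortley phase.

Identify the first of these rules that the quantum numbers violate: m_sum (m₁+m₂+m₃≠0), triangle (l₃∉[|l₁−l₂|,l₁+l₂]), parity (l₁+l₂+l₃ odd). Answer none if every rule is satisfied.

m_sum

azimuthal sum: 4 + 1 + 1 = 6  ✗
0 ≤ 1 ≤ 10 (triangle on l)
L = 5 + 5 + 1 = 11 (odd)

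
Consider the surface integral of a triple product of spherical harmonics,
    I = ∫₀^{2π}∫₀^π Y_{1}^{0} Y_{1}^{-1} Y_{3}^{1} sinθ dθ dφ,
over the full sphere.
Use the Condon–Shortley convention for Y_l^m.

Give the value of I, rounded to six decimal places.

|1−1|≤3≤1+1 violated ⇒ I = 0

0.000000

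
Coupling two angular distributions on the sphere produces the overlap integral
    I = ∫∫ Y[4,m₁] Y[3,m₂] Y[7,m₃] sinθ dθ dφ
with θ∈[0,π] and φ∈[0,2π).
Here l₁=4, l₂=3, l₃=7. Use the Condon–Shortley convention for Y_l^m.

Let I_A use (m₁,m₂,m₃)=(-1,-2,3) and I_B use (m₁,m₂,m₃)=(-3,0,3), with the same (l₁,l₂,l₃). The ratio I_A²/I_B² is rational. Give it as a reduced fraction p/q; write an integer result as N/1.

21/10

Same 4,3,7: normalisation and zero-m 3j drop out of the ratio.
A: Δ: 0! 8! 6! / 15! → 1/45045; sum: t=0:+1/86400 = 1/86400; 3j²(4 3 7; -1 -2 3) = Δ·Π!·Σ² = 16/715  (sign +1)
B: Δ: 0! 8! 6! / 15! → 1/45045; sum: t=0:+1/181440 = 1/181440; 3j²(4 3 7; -3 0 3) = Δ·Π!·Σ² = 32/3003  (sign +1)
I_A²/I_B² = (16/715)/(32/3003) = 21/10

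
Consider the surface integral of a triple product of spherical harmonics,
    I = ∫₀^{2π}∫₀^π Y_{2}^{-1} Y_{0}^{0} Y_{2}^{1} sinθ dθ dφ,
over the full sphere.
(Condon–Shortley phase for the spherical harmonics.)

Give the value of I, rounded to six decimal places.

Rules hold: Σm=0, L=4 even, 2≤2≤2.
N = 5·1·5 = 25
Δ = 0!·4!·0!/5! = 1/5
Racah Σ t=0..0: t=0:+1/4 = 1/4
⇒ 3j(2 0 2; 0 0 0)² = 1/5, sgn +1
Racah Σ t=0..0: t=0:+1/6 = 1/6
⇒ 3j(2 0 2; -1 0 1)² = 1/5, sgn -1
4πI² = N·(3j₀)²·(3jₘ)² = 1/1
I = -1·√(1/4π) = -0.28209479

-0.282095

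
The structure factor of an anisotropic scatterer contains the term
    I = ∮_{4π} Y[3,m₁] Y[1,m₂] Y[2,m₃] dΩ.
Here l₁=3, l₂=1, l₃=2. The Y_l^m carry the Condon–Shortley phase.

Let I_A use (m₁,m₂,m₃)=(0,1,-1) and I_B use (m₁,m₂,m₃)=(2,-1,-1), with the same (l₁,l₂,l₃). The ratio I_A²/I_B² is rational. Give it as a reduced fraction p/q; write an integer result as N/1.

3/10

Shared (l₁,l₂,l₃)=(3,1,2): N and (l;000)² cancel in I_A²/I_B².
A: Δ = 2!·4!·0!/7! = 1/105; Racah Σ t=2..2: t=2:+1/12 = 1/12; ⇒ 3j(3 1 2; 0 1 -1)² = 1/35, sgn -1
B: Δ = 2!·4!·0!/7! = 1/105; Racah Σ t=0..0: t=0:+1/12 = 1/12; ⇒ 3j(3 1 2; 2 -1 -1)² = 2/21, sgn -1
I_A²/I_B² = (1/35)/(2/21) = 3/10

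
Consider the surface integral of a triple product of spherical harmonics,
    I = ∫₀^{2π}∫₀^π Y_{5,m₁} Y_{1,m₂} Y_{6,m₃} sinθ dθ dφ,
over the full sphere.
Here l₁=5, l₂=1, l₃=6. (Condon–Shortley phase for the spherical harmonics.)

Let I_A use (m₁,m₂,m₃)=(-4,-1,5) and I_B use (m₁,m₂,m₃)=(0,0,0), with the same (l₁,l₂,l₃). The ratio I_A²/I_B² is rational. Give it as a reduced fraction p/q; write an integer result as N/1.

55/36

Same 5,1,6: normalisation and zero-m 3j drop out of the ratio.
A: Δ: 0! 10! 2! / 13! → 1/858; sum: t=0:+1/725760 = 1/725760; 3j²(5 1 6; -4 -1 5) = Δ·Π!·Σ² = 5/78  (sign -1)
B: Δ: 0! 10! 2! / 13! → 1/858; sum: t=0:+1/14400 = 1/14400; 3j²(5 1 6; 0 0 0) = Δ·Π!·Σ² = 6/143  (sign +1)
I_A²/I_B² = (5/78)/(6/143) = 55/36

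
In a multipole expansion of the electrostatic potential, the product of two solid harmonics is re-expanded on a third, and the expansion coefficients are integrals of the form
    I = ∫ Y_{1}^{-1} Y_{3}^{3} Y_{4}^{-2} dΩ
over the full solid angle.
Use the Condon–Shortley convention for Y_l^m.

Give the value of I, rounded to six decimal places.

Rules hold: Σm=0, L=8 even, 2≤4≤4.
N = 3·7·9 = 189
Δ = 0!·2!·6!/9! = 1/252
Racah Σ t=0..0: t=0:+1/36 = 1/36
⇒ 3j(1 3 4; 0 0 0)² = 4/63, sgn +1
Racah Σ t=0..0: t=0:+1/1440 = 1/1440
⇒ 3j(1 3 4; -1 3 -2)² = 1/252, sgn +1
4πI² = N·(3j₀)²·(3jₘ)² = 1/21
I = +1·√(0.047619/4π) = 0.06155813

0.061558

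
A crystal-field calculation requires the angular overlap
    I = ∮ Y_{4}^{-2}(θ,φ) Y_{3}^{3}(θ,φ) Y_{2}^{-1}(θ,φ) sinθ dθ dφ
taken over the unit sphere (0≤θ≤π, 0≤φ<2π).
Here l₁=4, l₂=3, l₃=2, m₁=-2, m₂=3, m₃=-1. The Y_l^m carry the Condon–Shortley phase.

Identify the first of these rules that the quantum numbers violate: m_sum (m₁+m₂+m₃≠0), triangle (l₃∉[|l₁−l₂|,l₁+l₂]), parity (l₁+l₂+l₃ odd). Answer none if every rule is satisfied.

parity

Σmᵢ = 0  ✓
l₃∈[|l₁−l₂|,l₁+l₂]=[1,7], have l₃=2  ✓
Σlᵢ = 9 ⇒ odd  ✗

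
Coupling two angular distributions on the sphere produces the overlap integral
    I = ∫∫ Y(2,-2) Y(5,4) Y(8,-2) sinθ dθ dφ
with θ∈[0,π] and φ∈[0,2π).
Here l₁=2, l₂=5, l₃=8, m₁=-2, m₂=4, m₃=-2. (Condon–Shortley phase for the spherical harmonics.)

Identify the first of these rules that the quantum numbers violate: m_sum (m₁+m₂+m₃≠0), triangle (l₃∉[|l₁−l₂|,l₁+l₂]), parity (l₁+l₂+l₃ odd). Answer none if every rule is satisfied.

triangle

m₁+m₂+m₃ = -2 + 4 − 2 = 0  ✓
triangle: |2−5|=3 ≤ l₃=8 ≤ 2+5=7  ✗
parity: l₁+l₂+l₃ = 15 is odd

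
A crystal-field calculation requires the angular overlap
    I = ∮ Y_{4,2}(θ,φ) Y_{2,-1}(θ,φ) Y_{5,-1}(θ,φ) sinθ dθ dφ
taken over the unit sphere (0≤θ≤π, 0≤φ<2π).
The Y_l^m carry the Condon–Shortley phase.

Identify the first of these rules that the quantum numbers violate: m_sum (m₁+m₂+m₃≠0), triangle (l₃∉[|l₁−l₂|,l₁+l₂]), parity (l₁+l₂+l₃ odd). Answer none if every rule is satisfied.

Σmᵢ = 0  ✓
l₃∈[|l₁−l₂|,l₁+l₂]=[2,6], have l₃=5  ✓
Σlᵢ = 11 ⇒ odd  ✗

parity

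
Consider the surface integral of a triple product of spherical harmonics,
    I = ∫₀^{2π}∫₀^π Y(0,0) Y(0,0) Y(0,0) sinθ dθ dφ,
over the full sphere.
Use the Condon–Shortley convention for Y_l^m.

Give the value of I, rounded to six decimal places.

m-sum 0 ✓  L=0 even ✓  0≤0≤0 ✓
Π(2lᵢ+1) = 1×1×1 = 1
triangle coeff Δ(0,0,0) = 1/1
Σ_t [0,0]: t=0:+1/1 = 1/1
(3j)²=1/1 [(0 0 0; 0 0 0)], sign=+1
(m-triple is (0,0,0) — same symbol as above.)
⇒ 4πI² = 1/1
I = (+1)√(1/1/(4π)) = 0.28209479

0.282095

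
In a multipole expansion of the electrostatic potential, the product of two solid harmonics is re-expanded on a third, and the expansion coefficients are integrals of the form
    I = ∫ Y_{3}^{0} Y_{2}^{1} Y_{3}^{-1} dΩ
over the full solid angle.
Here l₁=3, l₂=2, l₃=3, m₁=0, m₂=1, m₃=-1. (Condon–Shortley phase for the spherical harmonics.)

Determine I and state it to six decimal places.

Checks pass: Σm=0; 8 even; l₃=3∈[1,5].
(2·3+1)(2·2+1)(2·3+1) = 245
Δ: 2! 4! 2! / 9! → 1/3780
sum: t=0:+1/24 t=1:−1/4 t=2:+1/24 = -1/6
3j²(3 2 3; 0 0 0) = Δ·Π!·Σ² = 4/105  (sign +1)
sum: t=1:−1/8 t=2:+1/12 = -1/24
3j²(3 2 3; 0 1 -1) = Δ·Π!·Σ² = 1/210  (sign -1)
combine: 4πI² = 245·4/105·1/210 = 2/45
take √, sign -1: I = -0.05947080

-0.059471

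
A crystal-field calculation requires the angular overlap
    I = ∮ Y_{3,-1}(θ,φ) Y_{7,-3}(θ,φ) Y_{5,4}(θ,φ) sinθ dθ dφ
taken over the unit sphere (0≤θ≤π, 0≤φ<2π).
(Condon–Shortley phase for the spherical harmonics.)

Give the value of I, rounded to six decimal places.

0.000000

Σlᵢ=15 odd — θ-integrand is odd under cosθ→−cosθ; I=0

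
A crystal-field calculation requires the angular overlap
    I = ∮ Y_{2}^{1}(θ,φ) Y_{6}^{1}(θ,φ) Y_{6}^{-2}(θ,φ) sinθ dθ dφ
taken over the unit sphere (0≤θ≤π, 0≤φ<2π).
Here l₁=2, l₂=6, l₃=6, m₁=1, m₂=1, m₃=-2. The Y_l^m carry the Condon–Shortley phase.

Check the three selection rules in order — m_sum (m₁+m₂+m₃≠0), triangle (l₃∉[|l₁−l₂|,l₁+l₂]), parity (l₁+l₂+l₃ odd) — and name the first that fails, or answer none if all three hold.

m₁+m₂+m₃ = 1 + 1 − 2 = 0  ✓
triangle: |2−6|=4 ≤ l₃=6 ≤ 2+6=8  ✓
parity: l₁+l₂+l₃ = 14 is even  ✓

none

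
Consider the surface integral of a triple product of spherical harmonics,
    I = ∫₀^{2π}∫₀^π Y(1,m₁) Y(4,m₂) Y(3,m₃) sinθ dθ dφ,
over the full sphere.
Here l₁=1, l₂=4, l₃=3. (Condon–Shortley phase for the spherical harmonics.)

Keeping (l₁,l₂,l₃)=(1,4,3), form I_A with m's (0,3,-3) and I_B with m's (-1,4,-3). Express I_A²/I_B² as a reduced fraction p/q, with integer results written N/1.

1/4

l's match ⇒ only the (l;m) 3-j factors differ between A and B.
A: triangle coeff Δ(1,4,3) = 1/252; Σ_t [1,1]: t=1:−1/720 = -1/720; (3j)²=1/36 [(1 4 3; 0 3 -3)], sign=-1
B: triangle coeff Δ(1,4,3) = 1/252; Σ_t [2,2]: t=2:+1/1440 = 1/1440; (3j)²=1/9 [(1 4 3; -1 4 -3)], sign=+1
I_A²/I_B² = (1/36)/(1/9) = 1/4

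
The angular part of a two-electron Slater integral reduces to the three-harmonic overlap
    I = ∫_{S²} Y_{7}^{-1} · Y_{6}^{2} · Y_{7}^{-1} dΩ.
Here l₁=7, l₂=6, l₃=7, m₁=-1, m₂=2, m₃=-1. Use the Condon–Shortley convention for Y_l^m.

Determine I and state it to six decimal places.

Checks pass: Σm=0; 20 even; l₃=7∈[1,13].
(2·7+1)(2·6+1)(2·7+1) = 2925
Δ: 6! 8! 6! / 21! → 1/2444321880
sum: t=0:+1/2612736000 t=1:−1/20736000 t=2:+1/1658880 t=3:−1/746496 t=4:+1/1658880 t=5:−1/20736000 t=6:+1/2612736000 = -1/4354560
3j²(7 6 7; 0 0 0) = Δ·Π!·Σ² = 1000/138567  (sign +1)
sum: t=2:+1/49766400 t=3:−1/3110400 t=4:+1/1327104 t=5:−1/3110400 t=6:+1/49766400 = 1/6635520
3j²(7 6 7; -1 2 -1) = Δ·Π!·Σ² = 350/46189  (sign +1)
combine: 4πI² = 2925·1000/138567·350/46189 = 26250000/164109517
take √, sign +1: I = 0.11282175

0.112822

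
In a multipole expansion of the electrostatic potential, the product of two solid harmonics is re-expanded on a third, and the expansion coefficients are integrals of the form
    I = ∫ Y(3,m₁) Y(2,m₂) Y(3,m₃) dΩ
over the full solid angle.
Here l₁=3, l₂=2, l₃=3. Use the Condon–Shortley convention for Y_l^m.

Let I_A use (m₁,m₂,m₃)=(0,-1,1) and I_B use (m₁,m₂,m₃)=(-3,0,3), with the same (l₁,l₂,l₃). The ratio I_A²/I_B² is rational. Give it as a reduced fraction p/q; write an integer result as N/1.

l's match ⇒ only the (l;m) 3-j factors differ between A and B.
A: triangle coeff Δ(3,2,3) = 1/3780; Σ_t [0,1]: t=0:+1/12 t=1:−1/8 = -1/24; (3j)²=1/210 [(3 2 3; 0 -1 1)], sign=-1
B: triangle coeff Δ(3,2,3) = 1/3780; Σ_t [2,2]: t=2:+1/96 = 1/96; (3j)²=5/84 [(3 2 3; -3 0 3)], sign=+1
I_A²/I_B² = (1/210)/(5/84) = 2/25

2/25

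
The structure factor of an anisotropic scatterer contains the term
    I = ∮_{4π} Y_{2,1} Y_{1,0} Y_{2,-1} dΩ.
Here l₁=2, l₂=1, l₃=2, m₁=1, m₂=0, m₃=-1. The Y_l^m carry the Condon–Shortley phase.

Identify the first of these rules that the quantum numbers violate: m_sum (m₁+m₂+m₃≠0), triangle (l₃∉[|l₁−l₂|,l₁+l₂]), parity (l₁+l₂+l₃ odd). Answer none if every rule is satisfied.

parity

Σmᵢ = 0  ✓
l₃∈[|l₁−l₂|,l₁+l₂]=[1,3], have l₃=2  ✓
Σlᵢ = 5 ⇒ odd  ✗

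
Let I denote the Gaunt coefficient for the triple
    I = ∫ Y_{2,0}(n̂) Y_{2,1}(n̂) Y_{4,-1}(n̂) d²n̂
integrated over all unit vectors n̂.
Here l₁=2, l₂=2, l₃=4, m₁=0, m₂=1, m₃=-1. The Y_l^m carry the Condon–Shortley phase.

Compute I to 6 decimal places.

-0.220728

Checks pass: Σm=0; 8 even; l₃=4∈[0,4].
(2·2+1)(2·2+1)(2·4+1) = 225
Δ: 0! 4! 4! / 9! → 1/630
sum: t=0:+1/16 = 1/16
3j²(2 2 4; 0 0 0) = Δ·Π!·Σ² = 2/35  (sign +1)
sum: t=0:+1/24 = 1/24
3j²(2 2 4; 0 1 -1) = Δ·Π!·Σ² = 1/21  (sign -1)
combine: 4πI² = 225·2/35·1/21 = 30/49
take √, sign -1: I = -0.22072812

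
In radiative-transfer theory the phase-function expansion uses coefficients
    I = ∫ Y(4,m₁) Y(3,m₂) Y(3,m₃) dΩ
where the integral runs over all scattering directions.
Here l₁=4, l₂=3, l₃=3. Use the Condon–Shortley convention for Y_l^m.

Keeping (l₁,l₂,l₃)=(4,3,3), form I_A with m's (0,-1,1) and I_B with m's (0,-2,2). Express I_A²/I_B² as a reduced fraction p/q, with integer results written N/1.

l's match ⇒ only the (l;m) 3-j factors differ between A and B.
A: triangle coeff Δ(4,3,3) = 1/34650; Σ_t [0,2]: t=0:+1/1152 t=1:−1/36 t=2:+1/32 = 5/1152; (3j)²=1/1386 [(4 3 3; 0 -1 1)], sign=+1
B: triangle coeff Δ(4,3,3) = 1/34650; Σ_t [0,1]: t=0:+1/576 t=1:−1/72 = -7/576; (3j)²=7/198 [(4 3 3; 0 -2 2)], sign=+1
I_A²/I_B² = (1/1386)/(7/198) = 1/49

1/49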